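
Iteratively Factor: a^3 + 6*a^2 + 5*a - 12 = (a + 4)*(a^2 + 2*a - 3) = (a + 3)*(a + 4)*(a - 1)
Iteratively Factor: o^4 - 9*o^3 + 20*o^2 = (o)*(o^3 - 9*o^2 + 20*o) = o*(o - 5)*(o^2 - 4*o) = o*(o - 5)*(o - 4)*(o)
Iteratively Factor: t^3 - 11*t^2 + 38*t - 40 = (t - 2)*(t^2 - 9*t + 20) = (t - 4)*(t - 2)*(t - 5)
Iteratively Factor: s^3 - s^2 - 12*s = (s)*(s^2 - s - 12) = s*(s + 3)*(s - 4)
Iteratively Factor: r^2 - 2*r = (r - 2)*(r)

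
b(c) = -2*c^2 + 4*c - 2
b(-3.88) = -47.63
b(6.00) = -50.00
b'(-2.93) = 15.72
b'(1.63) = -2.52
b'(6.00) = -20.00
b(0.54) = -0.42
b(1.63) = -0.79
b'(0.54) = 1.84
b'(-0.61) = 6.44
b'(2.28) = -5.12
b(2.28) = -3.28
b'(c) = 4 - 4*c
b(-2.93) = -30.89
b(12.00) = -242.00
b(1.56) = -0.63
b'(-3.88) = 19.52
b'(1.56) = -2.24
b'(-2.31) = 13.24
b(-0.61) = -5.18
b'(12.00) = -44.00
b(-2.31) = -21.91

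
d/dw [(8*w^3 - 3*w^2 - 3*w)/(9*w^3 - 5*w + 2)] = (27*w^4 - 26*w^3 + 63*w^2 - 12*w - 6)/(81*w^6 - 90*w^4 + 36*w^3 + 25*w^2 - 20*w + 4)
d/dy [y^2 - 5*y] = 2*y - 5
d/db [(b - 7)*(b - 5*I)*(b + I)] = 3*b^2 + b*(-14 - 8*I) + 5 + 28*I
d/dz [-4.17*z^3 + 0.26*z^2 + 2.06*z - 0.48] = -12.51*z^2 + 0.52*z + 2.06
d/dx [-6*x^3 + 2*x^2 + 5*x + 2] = -18*x^2 + 4*x + 5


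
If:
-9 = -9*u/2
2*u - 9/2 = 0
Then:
No Solution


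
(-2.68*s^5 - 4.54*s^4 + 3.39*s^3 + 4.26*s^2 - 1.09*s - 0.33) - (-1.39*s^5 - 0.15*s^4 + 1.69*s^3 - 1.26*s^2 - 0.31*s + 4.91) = -1.29*s^5 - 4.39*s^4 + 1.7*s^3 + 5.52*s^2 - 0.78*s - 5.24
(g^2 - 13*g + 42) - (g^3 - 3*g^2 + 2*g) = -g^3 + 4*g^2 - 15*g + 42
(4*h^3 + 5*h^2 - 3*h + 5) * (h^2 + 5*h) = 4*h^5 + 25*h^4 + 22*h^3 - 10*h^2 + 25*h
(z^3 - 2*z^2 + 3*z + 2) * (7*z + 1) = 7*z^4 - 13*z^3 + 19*z^2 + 17*z + 2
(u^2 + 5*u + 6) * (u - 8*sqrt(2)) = u^3 - 8*sqrt(2)*u^2 + 5*u^2 - 40*sqrt(2)*u + 6*u - 48*sqrt(2)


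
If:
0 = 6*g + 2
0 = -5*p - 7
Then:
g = -1/3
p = -7/5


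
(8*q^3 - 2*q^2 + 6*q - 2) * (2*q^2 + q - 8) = 16*q^5 + 4*q^4 - 54*q^3 + 18*q^2 - 50*q + 16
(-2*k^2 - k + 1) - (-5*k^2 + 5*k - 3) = 3*k^2 - 6*k + 4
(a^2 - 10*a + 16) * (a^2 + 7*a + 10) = a^4 - 3*a^3 - 44*a^2 + 12*a + 160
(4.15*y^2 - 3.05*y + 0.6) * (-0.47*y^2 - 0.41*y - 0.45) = -1.9505*y^4 - 0.268*y^3 - 0.899*y^2 + 1.1265*y - 0.27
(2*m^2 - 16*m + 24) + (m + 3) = 2*m^2 - 15*m + 27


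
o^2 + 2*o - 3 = (o - 1)*(o + 3)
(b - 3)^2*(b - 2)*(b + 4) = b^4 - 4*b^3 - 11*b^2 + 66*b - 72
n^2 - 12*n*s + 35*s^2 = (n - 7*s)*(n - 5*s)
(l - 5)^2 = l^2 - 10*l + 25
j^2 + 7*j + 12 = (j + 3)*(j + 4)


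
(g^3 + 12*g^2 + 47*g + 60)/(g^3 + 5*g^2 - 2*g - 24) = (g + 5)/(g - 2)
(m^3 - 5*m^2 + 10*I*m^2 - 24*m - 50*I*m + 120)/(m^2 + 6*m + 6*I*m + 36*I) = (m^2 + m*(-5 + 4*I) - 20*I)/(m + 6)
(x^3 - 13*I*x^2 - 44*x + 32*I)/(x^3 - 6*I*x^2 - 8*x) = (x^2 - 9*I*x - 8)/(x*(x - 2*I))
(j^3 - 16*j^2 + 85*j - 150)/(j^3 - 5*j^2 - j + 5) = (j^2 - 11*j + 30)/(j^2 - 1)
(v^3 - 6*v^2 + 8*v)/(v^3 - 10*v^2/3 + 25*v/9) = 9*(v^2 - 6*v + 8)/(9*v^2 - 30*v + 25)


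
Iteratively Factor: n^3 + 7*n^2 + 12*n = (n)*(n^2 + 7*n + 12) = n*(n + 3)*(n + 4)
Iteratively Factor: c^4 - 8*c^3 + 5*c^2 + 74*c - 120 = (c - 2)*(c^3 - 6*c^2 - 7*c + 60) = (c - 5)*(c - 2)*(c^2 - c - 12) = (c - 5)*(c - 2)*(c + 3)*(c - 4)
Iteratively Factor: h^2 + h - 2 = (h - 1)*(h + 2)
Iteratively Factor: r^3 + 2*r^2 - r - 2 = (r + 1)*(r^2 + r - 2) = (r + 1)*(r + 2)*(r - 1)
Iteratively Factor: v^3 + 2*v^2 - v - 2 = (v + 2)*(v^2 - 1) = (v + 1)*(v + 2)*(v - 1)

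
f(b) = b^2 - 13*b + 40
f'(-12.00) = -37.00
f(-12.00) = 340.00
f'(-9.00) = -31.00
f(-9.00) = 238.00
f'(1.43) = -10.14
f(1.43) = 23.45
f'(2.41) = -8.18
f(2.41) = 14.48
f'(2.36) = -8.28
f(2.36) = 14.89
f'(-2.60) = -18.20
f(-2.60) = 80.56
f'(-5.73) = -24.46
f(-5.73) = 147.32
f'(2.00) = -9.00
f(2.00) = 18.00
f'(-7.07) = -27.14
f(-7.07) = 181.89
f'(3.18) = -6.64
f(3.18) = 8.77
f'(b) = 2*b - 13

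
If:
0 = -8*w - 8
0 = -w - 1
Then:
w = -1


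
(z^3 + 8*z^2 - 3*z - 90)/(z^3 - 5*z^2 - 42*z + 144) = (z + 5)/(z - 8)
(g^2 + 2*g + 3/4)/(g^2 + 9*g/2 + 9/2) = (g + 1/2)/(g + 3)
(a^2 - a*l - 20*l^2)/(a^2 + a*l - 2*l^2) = (a^2 - a*l - 20*l^2)/(a^2 + a*l - 2*l^2)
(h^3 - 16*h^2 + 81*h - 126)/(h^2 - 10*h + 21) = h - 6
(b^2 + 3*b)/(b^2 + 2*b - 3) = b/(b - 1)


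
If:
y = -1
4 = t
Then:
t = 4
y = -1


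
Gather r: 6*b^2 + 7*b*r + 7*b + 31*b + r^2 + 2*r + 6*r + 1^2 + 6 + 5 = 6*b^2 + 38*b + r^2 + r*(7*b + 8) + 12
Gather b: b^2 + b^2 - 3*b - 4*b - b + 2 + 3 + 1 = 2*b^2 - 8*b + 6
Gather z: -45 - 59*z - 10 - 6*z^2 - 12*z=-6*z^2 - 71*z - 55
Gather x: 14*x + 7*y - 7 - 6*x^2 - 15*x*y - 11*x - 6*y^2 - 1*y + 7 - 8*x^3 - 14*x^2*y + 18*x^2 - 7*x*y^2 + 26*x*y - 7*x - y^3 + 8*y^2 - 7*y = -8*x^3 + x^2*(12 - 14*y) + x*(-7*y^2 + 11*y - 4) - y^3 + 2*y^2 - y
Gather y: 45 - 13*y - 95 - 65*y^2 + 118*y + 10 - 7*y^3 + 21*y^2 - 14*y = -7*y^3 - 44*y^2 + 91*y - 40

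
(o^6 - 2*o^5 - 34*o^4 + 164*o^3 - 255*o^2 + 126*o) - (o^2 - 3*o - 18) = o^6 - 2*o^5 - 34*o^4 + 164*o^3 - 256*o^2 + 129*o + 18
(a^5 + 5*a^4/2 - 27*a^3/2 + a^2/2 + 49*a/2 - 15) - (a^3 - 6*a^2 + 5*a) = a^5 + 5*a^4/2 - 29*a^3/2 + 13*a^2/2 + 39*a/2 - 15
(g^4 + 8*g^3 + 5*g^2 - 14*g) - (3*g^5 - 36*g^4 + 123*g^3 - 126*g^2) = -3*g^5 + 37*g^4 - 115*g^3 + 131*g^2 - 14*g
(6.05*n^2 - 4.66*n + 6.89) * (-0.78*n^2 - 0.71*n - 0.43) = -4.719*n^4 - 0.660699999999999*n^3 - 4.6671*n^2 - 2.8881*n - 2.9627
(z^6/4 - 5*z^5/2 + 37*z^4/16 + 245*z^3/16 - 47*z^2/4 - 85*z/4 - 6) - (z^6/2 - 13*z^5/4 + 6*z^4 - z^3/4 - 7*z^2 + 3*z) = -z^6/4 + 3*z^5/4 - 59*z^4/16 + 249*z^3/16 - 19*z^2/4 - 97*z/4 - 6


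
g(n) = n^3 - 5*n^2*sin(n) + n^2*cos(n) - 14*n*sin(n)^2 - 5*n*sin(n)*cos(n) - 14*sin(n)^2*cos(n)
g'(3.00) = 54.03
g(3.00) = 13.27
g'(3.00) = 54.03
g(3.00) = 13.27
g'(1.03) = -28.57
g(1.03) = -21.08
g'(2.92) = 52.21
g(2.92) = 9.02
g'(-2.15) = 24.73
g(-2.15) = 38.25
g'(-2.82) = 100.12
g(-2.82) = -7.90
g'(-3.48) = 82.86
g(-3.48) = -72.29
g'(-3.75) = 66.30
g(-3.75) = -92.35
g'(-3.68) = 70.19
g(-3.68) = -87.58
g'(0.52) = -24.14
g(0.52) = -6.21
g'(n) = -n^2*sin(n) - 5*n^2*cos(n) + 3*n^2 + 5*n*sin(n)^2 - 28*n*sin(n)*cos(n) - 10*n*sin(n) - 5*n*cos(n)^2 + 2*n*cos(n) + 14*sin(n)^3 - 14*sin(n)^2 - 28*sin(n)*cos(n)^2 - 5*sin(n)*cos(n)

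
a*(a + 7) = a^2 + 7*a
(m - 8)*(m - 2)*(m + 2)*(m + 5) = m^4 - 3*m^3 - 44*m^2 + 12*m + 160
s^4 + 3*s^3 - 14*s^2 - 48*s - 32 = (s - 4)*(s + 1)*(s + 2)*(s + 4)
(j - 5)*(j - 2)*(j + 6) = j^3 - j^2 - 32*j + 60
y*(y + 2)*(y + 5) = y^3 + 7*y^2 + 10*y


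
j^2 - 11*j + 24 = (j - 8)*(j - 3)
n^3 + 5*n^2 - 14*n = n*(n - 2)*(n + 7)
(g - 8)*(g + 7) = g^2 - g - 56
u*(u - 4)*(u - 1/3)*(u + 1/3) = u^4 - 4*u^3 - u^2/9 + 4*u/9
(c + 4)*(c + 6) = c^2 + 10*c + 24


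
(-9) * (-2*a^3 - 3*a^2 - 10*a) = 18*a^3 + 27*a^2 + 90*a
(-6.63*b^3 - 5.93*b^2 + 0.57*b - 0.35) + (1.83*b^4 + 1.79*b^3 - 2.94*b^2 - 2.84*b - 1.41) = 1.83*b^4 - 4.84*b^3 - 8.87*b^2 - 2.27*b - 1.76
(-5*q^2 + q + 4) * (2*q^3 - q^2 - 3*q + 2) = -10*q^5 + 7*q^4 + 22*q^3 - 17*q^2 - 10*q + 8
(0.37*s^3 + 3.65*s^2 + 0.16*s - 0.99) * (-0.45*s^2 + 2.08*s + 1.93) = -0.1665*s^5 - 0.8729*s^4 + 8.2341*s^3 + 7.8228*s^2 - 1.7504*s - 1.9107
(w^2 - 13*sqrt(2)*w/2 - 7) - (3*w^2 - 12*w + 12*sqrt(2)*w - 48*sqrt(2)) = -2*w^2 - 37*sqrt(2)*w/2 + 12*w - 7 + 48*sqrt(2)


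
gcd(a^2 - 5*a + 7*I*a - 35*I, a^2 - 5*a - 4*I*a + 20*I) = a - 5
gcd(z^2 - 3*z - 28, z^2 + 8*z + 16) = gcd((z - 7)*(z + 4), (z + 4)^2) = z + 4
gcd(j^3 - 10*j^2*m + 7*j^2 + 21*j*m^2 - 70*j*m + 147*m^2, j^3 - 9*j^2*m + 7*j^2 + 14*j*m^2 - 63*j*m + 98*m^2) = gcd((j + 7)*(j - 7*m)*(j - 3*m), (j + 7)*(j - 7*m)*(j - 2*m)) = j^2 - 7*j*m + 7*j - 49*m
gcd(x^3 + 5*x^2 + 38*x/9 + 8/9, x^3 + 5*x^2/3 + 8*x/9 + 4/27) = x^2 + x + 2/9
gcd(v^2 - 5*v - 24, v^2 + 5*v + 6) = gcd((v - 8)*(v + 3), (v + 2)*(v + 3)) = v + 3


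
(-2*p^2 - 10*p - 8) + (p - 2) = -2*p^2 - 9*p - 10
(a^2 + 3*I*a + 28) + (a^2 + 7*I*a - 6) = 2*a^2 + 10*I*a + 22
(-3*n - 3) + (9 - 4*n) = 6 - 7*n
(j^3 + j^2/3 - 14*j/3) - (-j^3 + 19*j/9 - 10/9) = 2*j^3 + j^2/3 - 61*j/9 + 10/9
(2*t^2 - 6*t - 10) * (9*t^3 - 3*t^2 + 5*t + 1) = 18*t^5 - 60*t^4 - 62*t^3 + 2*t^2 - 56*t - 10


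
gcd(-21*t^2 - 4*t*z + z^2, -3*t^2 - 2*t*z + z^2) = 1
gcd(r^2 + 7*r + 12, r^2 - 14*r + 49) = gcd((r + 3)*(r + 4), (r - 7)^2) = 1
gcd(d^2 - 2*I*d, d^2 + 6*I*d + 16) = d - 2*I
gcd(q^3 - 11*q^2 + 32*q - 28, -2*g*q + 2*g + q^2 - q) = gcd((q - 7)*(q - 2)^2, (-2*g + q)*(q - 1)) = 1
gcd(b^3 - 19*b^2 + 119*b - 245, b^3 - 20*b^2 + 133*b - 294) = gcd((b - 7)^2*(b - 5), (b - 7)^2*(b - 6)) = b^2 - 14*b + 49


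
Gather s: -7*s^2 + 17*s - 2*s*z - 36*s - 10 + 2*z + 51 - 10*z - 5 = -7*s^2 + s*(-2*z - 19) - 8*z + 36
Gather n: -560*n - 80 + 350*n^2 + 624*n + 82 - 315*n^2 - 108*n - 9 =35*n^2 - 44*n - 7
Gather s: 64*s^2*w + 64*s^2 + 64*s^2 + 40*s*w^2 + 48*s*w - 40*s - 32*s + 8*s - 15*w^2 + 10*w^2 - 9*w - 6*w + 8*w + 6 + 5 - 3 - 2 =s^2*(64*w + 128) + s*(40*w^2 + 48*w - 64) - 5*w^2 - 7*w + 6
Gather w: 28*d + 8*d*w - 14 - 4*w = 28*d + w*(8*d - 4) - 14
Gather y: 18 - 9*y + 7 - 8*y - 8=17 - 17*y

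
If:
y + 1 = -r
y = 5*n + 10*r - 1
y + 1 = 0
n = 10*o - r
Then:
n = 0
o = 0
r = 0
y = -1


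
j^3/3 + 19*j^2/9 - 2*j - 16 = (j/3 + 1)*(j - 8/3)*(j + 6)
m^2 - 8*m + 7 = (m - 7)*(m - 1)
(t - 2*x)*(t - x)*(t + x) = t^3 - 2*t^2*x - t*x^2 + 2*x^3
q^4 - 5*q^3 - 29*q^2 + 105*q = q*(q - 7)*(q - 3)*(q + 5)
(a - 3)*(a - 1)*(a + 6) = a^3 + 2*a^2 - 21*a + 18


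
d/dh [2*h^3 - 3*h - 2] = 6*h^2 - 3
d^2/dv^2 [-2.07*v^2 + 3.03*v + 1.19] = -4.14000000000000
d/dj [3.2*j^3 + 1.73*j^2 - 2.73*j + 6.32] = 9.6*j^2 + 3.46*j - 2.73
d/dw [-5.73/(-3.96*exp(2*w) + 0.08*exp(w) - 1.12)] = (0.4584 - 45.3816*exp(w))*exp(w)/(3.96*exp(2*w) - 0.08*exp(w) + 1.12)^2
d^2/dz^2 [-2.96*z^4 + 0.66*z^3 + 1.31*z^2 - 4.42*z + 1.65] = -35.52*z^2 + 3.96*z + 2.62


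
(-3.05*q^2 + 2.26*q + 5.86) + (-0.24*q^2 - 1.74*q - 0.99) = -3.29*q^2 + 0.52*q + 4.87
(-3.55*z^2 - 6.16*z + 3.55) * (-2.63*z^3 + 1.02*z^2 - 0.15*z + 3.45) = 9.3365*z^5 + 12.5798*z^4 - 15.0872*z^3 - 7.7025*z^2 - 21.7845*z + 12.2475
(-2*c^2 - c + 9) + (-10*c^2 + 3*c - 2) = -12*c^2 + 2*c + 7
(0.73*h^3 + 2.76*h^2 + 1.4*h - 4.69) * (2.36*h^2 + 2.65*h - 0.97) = 1.7228*h^5 + 8.4481*h^4 + 9.9099*h^3 - 10.0356*h^2 - 13.7865*h + 4.5493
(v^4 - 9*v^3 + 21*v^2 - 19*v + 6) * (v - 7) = v^5 - 16*v^4 + 84*v^3 - 166*v^2 + 139*v - 42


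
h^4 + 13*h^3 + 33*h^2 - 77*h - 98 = (h - 2)*(h + 1)*(h + 7)^2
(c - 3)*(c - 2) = c^2 - 5*c + 6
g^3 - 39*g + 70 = (g - 5)*(g - 2)*(g + 7)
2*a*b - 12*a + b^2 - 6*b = (2*a + b)*(b - 6)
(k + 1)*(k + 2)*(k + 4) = k^3 + 7*k^2 + 14*k + 8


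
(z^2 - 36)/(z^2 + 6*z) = (z - 6)/z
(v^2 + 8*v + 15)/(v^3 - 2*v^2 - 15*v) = (v + 5)/(v*(v - 5))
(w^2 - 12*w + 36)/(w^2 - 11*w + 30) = (w - 6)/(w - 5)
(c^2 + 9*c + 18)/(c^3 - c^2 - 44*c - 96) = (c + 6)/(c^2 - 4*c - 32)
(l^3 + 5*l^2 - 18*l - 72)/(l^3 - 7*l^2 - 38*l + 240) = (l^2 - l - 12)/(l^2 - 13*l + 40)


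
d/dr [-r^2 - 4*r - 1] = -2*r - 4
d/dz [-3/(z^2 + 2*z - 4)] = 6*(z + 1)/(z^2 + 2*z - 4)^2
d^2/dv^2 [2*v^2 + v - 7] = 4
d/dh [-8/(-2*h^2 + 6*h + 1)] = 16*(3 - 2*h)/(-2*h^2 + 6*h + 1)^2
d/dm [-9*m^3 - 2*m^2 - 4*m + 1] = -27*m^2 - 4*m - 4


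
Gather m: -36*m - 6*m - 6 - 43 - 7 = -42*m - 56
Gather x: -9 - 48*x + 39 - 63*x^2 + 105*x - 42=-63*x^2 + 57*x - 12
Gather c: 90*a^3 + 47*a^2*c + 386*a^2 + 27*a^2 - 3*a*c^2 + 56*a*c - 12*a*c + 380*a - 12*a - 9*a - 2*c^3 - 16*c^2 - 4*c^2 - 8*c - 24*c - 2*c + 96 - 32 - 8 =90*a^3 + 413*a^2 + 359*a - 2*c^3 + c^2*(-3*a - 20) + c*(47*a^2 + 44*a - 34) + 56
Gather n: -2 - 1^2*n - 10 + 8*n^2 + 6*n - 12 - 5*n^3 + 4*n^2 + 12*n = -5*n^3 + 12*n^2 + 17*n - 24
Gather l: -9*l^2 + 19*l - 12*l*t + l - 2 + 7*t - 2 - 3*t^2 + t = -9*l^2 + l*(20 - 12*t) - 3*t^2 + 8*t - 4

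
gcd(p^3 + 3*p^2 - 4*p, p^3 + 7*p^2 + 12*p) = p^2 + 4*p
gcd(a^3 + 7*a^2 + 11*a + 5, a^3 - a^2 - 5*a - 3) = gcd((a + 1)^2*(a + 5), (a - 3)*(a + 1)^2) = a^2 + 2*a + 1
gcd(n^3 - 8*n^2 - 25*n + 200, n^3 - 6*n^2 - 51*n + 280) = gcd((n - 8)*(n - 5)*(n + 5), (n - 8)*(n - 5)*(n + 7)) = n^2 - 13*n + 40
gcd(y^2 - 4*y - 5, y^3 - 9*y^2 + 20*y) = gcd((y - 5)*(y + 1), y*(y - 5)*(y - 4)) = y - 5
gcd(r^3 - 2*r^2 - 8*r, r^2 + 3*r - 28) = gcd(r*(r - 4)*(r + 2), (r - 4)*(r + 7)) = r - 4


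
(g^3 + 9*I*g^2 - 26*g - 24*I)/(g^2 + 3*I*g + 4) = (g^2 + 5*I*g - 6)/(g - I)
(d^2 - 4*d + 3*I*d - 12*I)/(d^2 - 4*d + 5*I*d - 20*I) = (d + 3*I)/(d + 5*I)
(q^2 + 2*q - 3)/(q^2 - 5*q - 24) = (q - 1)/(q - 8)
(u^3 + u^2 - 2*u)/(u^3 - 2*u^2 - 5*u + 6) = u/(u - 3)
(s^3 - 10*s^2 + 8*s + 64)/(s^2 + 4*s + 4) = (s^2 - 12*s + 32)/(s + 2)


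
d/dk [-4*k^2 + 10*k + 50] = 10 - 8*k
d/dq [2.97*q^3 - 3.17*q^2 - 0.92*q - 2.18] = 8.91*q^2 - 6.34*q - 0.92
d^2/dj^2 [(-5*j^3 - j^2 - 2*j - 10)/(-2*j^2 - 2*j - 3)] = 2*(-6*j^3 + 192*j^2 + 219*j - 23)/(8*j^6 + 24*j^5 + 60*j^4 + 80*j^3 + 90*j^2 + 54*j + 27)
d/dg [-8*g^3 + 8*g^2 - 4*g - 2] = -24*g^2 + 16*g - 4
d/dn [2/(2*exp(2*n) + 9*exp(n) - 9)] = (-8*exp(n) - 18)*exp(n)/(2*exp(2*n) + 9*exp(n) - 9)^2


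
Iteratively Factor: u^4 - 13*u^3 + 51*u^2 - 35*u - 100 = (u - 5)*(u^3 - 8*u^2 + 11*u + 20) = (u - 5)^2*(u^2 - 3*u - 4) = (u - 5)^2*(u + 1)*(u - 4)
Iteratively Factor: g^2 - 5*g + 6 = (g - 3)*(g - 2)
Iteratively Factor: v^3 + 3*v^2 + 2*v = (v + 2)*(v^2 + v) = v*(v + 2)*(v + 1)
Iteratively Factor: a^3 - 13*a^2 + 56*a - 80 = (a - 4)*(a^2 - 9*a + 20) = (a - 4)^2*(a - 5)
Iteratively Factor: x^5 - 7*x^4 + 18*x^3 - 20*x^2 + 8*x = (x - 2)*(x^4 - 5*x^3 + 8*x^2 - 4*x) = x*(x - 2)*(x^3 - 5*x^2 + 8*x - 4) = x*(x - 2)^2*(x^2 - 3*x + 2) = x*(x - 2)^3*(x - 1)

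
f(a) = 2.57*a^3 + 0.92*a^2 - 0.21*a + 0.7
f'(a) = 7.71*a^2 + 1.84*a - 0.21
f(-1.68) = -8.54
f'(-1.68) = 18.46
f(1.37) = 8.75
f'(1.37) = 16.78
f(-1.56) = -6.49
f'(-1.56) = 15.68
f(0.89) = 3.05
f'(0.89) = 7.53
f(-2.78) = -46.82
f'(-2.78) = 54.26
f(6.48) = 737.26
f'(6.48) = 335.46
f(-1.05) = -1.04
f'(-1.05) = 6.36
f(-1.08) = -1.24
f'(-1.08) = 6.80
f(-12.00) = -4305.26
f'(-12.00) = 1087.95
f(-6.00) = -520.04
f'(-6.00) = 266.31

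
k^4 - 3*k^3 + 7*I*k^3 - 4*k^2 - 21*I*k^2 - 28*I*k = k*(k - 4)*(k + 1)*(k + 7*I)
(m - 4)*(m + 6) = m^2 + 2*m - 24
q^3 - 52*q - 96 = (q - 8)*(q + 2)*(q + 6)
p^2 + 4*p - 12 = (p - 2)*(p + 6)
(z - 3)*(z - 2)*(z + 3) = z^3 - 2*z^2 - 9*z + 18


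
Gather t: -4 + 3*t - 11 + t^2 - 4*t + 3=t^2 - t - 12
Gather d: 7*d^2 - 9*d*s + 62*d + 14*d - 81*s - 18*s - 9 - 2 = 7*d^2 + d*(76 - 9*s) - 99*s - 11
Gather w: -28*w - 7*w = -35*w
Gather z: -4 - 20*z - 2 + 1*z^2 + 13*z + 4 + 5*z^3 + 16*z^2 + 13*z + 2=5*z^3 + 17*z^2 + 6*z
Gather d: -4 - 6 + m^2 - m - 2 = m^2 - m - 12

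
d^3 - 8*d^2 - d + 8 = (d - 8)*(d - 1)*(d + 1)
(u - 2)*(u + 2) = u^2 - 4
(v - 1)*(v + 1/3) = v^2 - 2*v/3 - 1/3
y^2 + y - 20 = (y - 4)*(y + 5)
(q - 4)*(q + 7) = q^2 + 3*q - 28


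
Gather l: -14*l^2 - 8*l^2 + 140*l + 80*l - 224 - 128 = -22*l^2 + 220*l - 352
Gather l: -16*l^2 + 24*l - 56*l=-16*l^2 - 32*l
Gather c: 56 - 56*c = 56 - 56*c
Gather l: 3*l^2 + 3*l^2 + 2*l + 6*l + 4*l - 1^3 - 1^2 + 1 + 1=6*l^2 + 12*l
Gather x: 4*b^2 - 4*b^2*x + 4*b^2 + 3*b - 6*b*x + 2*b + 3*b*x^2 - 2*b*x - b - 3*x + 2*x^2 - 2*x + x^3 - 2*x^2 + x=8*b^2 + 3*b*x^2 + 4*b + x^3 + x*(-4*b^2 - 8*b - 4)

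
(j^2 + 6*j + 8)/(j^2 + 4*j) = (j + 2)/j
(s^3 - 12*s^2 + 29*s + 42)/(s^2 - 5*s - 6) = s - 7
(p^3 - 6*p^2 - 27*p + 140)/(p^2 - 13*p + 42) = (p^2 + p - 20)/(p - 6)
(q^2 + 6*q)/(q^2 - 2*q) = (q + 6)/(q - 2)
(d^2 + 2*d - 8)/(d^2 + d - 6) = (d + 4)/(d + 3)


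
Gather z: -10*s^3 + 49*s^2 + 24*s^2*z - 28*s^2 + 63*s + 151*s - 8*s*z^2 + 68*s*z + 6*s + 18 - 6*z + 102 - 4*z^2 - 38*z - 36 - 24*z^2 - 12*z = -10*s^3 + 21*s^2 + 220*s + z^2*(-8*s - 28) + z*(24*s^2 + 68*s - 56) + 84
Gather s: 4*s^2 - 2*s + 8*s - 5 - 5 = 4*s^2 + 6*s - 10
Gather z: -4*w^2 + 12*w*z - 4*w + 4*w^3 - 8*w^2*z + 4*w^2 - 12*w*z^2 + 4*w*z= 4*w^3 - 12*w*z^2 - 4*w + z*(-8*w^2 + 16*w)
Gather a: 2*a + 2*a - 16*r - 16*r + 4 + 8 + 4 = 4*a - 32*r + 16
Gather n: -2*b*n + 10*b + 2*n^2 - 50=-2*b*n + 10*b + 2*n^2 - 50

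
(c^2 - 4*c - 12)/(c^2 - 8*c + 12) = (c + 2)/(c - 2)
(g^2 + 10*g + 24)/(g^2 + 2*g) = (g^2 + 10*g + 24)/(g*(g + 2))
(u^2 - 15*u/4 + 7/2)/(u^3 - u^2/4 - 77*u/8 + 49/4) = 2/(2*u + 7)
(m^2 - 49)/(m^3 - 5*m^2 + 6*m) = (m^2 - 49)/(m*(m^2 - 5*m + 6))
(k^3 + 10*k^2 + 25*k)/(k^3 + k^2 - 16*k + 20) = k*(k + 5)/(k^2 - 4*k + 4)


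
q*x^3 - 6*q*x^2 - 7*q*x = x*(x - 7)*(q*x + q)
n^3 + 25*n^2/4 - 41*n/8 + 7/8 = (n - 1/2)*(n - 1/4)*(n + 7)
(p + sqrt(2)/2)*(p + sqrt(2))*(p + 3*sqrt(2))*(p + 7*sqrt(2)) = p^4 + 23*sqrt(2)*p^3/2 + 73*p^2 + 73*sqrt(2)*p + 42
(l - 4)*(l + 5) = l^2 + l - 20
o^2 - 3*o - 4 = (o - 4)*(o + 1)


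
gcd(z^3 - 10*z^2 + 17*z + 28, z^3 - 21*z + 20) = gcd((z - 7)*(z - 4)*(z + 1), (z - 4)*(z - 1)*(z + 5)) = z - 4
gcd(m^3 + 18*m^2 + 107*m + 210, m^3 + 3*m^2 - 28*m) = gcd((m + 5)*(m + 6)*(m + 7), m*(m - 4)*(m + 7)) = m + 7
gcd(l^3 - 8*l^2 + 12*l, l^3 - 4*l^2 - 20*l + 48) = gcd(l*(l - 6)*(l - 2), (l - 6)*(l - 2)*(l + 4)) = l^2 - 8*l + 12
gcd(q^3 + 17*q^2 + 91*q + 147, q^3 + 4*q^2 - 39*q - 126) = q^2 + 10*q + 21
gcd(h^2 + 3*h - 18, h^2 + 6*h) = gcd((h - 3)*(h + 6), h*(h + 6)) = h + 6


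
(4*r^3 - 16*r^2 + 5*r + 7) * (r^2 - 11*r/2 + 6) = 4*r^5 - 38*r^4 + 117*r^3 - 233*r^2/2 - 17*r/2 + 42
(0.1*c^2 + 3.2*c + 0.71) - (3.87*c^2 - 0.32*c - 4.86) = -3.77*c^2 + 3.52*c + 5.57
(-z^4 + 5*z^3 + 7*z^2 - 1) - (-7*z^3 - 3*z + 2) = -z^4 + 12*z^3 + 7*z^2 + 3*z - 3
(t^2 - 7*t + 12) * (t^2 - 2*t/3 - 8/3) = t^4 - 23*t^3/3 + 14*t^2 + 32*t/3 - 32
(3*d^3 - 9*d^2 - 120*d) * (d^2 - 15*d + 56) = 3*d^5 - 54*d^4 + 183*d^3 + 1296*d^2 - 6720*d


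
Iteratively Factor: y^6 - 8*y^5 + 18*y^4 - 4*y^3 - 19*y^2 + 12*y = (y)*(y^5 - 8*y^4 + 18*y^3 - 4*y^2 - 19*y + 12) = y*(y - 3)*(y^4 - 5*y^3 + 3*y^2 + 5*y - 4) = y*(y - 3)*(y + 1)*(y^3 - 6*y^2 + 9*y - 4) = y*(y - 4)*(y - 3)*(y + 1)*(y^2 - 2*y + 1) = y*(y - 4)*(y - 3)*(y - 1)*(y + 1)*(y - 1)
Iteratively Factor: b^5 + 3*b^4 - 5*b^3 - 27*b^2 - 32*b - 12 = (b - 3)*(b^4 + 6*b^3 + 13*b^2 + 12*b + 4) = (b - 3)*(b + 1)*(b^3 + 5*b^2 + 8*b + 4) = (b - 3)*(b + 1)*(b + 2)*(b^2 + 3*b + 2) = (b - 3)*(b + 1)*(b + 2)^2*(b + 1)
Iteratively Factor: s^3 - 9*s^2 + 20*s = (s - 5)*(s^2 - 4*s) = (s - 5)*(s - 4)*(s)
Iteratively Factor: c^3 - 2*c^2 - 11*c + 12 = (c - 1)*(c^2 - c - 12) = (c - 1)*(c + 3)*(c - 4)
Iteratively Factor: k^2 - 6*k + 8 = (k - 2)*(k - 4)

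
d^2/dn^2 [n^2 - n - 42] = 2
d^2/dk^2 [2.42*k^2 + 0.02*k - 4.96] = 4.84000000000000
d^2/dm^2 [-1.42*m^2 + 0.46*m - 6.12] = -2.84000000000000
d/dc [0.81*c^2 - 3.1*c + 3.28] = 1.62*c - 3.1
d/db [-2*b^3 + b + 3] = 1 - 6*b^2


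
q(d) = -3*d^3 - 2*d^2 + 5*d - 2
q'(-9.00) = -688.00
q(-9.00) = 1978.00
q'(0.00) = 5.00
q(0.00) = -2.00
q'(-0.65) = 3.80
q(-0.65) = -5.27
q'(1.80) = -31.36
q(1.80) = -16.98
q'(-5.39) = -234.91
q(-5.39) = 382.72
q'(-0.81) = 2.34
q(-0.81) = -5.77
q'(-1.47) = -8.57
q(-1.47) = -4.14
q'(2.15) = -45.20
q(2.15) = -30.31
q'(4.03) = -157.29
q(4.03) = -210.68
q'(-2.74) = -51.61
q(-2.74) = 31.00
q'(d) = -9*d^2 - 4*d + 5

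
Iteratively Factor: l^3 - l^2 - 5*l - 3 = (l + 1)*(l^2 - 2*l - 3) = (l + 1)^2*(l - 3)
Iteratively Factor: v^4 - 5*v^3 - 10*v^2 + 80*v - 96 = (v - 3)*(v^3 - 2*v^2 - 16*v + 32) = (v - 4)*(v - 3)*(v^2 + 2*v - 8) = (v - 4)*(v - 3)*(v + 4)*(v - 2)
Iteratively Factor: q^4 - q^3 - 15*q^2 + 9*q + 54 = (q - 3)*(q^3 + 2*q^2 - 9*q - 18) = (q - 3)*(q + 3)*(q^2 - q - 6) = (q - 3)^2*(q + 3)*(q + 2)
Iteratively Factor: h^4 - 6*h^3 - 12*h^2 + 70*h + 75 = (h + 1)*(h^3 - 7*h^2 - 5*h + 75) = (h - 5)*(h + 1)*(h^2 - 2*h - 15) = (h - 5)*(h + 1)*(h + 3)*(h - 5)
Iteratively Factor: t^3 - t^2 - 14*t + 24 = (t - 2)*(t^2 + t - 12) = (t - 3)*(t - 2)*(t + 4)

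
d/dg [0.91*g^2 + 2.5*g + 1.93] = 1.82*g + 2.5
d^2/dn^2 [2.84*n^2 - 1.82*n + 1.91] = 5.68000000000000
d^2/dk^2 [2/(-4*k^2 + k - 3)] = 4*(16*k^2 - 4*k - (8*k - 1)^2 + 12)/(4*k^2 - k + 3)^3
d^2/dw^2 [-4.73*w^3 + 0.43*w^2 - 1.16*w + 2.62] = 0.86 - 28.38*w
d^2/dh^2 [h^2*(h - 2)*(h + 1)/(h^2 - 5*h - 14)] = 2*(h^6 - 15*h^5 + 33*h^4 + 511*h^3 + 882*h^2 - 588*h - 392)/(h^6 - 15*h^5 + 33*h^4 + 295*h^3 - 462*h^2 - 2940*h - 2744)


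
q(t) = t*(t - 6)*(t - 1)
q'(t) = t*(t - 6) + t*(t - 1) + (t - 6)*(t - 1) = 3*t^2 - 14*t + 6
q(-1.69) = -34.96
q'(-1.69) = 38.23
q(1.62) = -4.40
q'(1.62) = -8.81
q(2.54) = -13.53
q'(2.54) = -10.21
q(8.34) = 143.24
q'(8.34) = 97.91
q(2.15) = -9.52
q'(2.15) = -10.23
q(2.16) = -9.62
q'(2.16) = -10.24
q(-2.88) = -99.23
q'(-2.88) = 71.20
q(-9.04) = -1365.05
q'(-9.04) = 377.72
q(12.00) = 792.00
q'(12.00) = 270.00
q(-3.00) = -108.00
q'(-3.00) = 75.00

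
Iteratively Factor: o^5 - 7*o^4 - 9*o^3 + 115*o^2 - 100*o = (o + 4)*(o^4 - 11*o^3 + 35*o^2 - 25*o) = o*(o + 4)*(o^3 - 11*o^2 + 35*o - 25) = o*(o - 1)*(o + 4)*(o^2 - 10*o + 25) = o*(o - 5)*(o - 1)*(o + 4)*(o - 5)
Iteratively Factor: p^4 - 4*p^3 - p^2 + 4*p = (p + 1)*(p^3 - 5*p^2 + 4*p) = (p - 1)*(p + 1)*(p^2 - 4*p) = (p - 4)*(p - 1)*(p + 1)*(p)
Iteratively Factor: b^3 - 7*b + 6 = (b - 2)*(b^2 + 2*b - 3) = (b - 2)*(b - 1)*(b + 3)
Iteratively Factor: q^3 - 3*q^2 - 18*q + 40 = (q - 5)*(q^2 + 2*q - 8) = (q - 5)*(q + 4)*(q - 2)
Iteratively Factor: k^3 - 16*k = (k - 4)*(k^2 + 4*k) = (k - 4)*(k + 4)*(k)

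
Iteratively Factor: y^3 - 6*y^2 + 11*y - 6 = (y - 2)*(y^2 - 4*y + 3) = (y - 2)*(y - 1)*(y - 3)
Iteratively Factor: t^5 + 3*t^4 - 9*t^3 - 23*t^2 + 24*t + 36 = (t - 2)*(t^4 + 5*t^3 + t^2 - 21*t - 18) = (t - 2)*(t + 3)*(t^3 + 2*t^2 - 5*t - 6) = (t - 2)^2*(t + 3)*(t^2 + 4*t + 3) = (t - 2)^2*(t + 3)^2*(t + 1)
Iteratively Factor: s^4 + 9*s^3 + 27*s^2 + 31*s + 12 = (s + 4)*(s^3 + 5*s^2 + 7*s + 3) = (s + 3)*(s + 4)*(s^2 + 2*s + 1) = (s + 1)*(s + 3)*(s + 4)*(s + 1)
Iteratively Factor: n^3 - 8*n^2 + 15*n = (n - 3)*(n^2 - 5*n) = (n - 5)*(n - 3)*(n)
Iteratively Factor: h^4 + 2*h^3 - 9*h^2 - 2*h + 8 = (h - 1)*(h^3 + 3*h^2 - 6*h - 8) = (h - 1)*(h + 1)*(h^2 + 2*h - 8) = (h - 2)*(h - 1)*(h + 1)*(h + 4)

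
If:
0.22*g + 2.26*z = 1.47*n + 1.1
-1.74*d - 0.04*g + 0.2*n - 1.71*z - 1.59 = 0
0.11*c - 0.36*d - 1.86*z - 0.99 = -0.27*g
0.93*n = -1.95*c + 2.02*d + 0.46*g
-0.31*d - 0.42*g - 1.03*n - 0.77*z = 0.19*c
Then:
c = -0.26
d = -0.97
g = 2.15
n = -0.50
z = -0.05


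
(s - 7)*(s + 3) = s^2 - 4*s - 21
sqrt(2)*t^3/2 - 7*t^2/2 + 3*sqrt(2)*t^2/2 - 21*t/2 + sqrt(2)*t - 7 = (t + 2)*(t - 7*sqrt(2)/2)*(sqrt(2)*t/2 + sqrt(2)/2)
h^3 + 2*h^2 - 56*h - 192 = (h - 8)*(h + 4)*(h + 6)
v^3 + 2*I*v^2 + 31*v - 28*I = (v - 4*I)*(v - I)*(v + 7*I)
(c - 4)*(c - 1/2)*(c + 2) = c^3 - 5*c^2/2 - 7*c + 4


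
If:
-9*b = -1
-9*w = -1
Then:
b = 1/9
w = 1/9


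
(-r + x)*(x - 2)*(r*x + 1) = -r^2*x^2 + 2*r^2*x + r*x^3 - 2*r*x^2 - r*x + 2*r + x^2 - 2*x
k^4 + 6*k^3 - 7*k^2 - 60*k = k*(k - 3)*(k + 4)*(k + 5)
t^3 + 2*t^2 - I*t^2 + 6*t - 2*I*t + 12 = (t + 2)*(t - 3*I)*(t + 2*I)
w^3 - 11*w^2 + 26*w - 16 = (w - 8)*(w - 2)*(w - 1)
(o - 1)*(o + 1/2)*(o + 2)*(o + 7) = o^4 + 17*o^3/2 + 9*o^2 - 23*o/2 - 7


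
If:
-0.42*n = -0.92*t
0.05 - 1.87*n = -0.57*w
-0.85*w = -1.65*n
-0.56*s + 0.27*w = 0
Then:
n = 0.07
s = 0.06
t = 0.03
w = 0.13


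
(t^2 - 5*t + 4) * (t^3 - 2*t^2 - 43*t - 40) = t^5 - 7*t^4 - 29*t^3 + 167*t^2 + 28*t - 160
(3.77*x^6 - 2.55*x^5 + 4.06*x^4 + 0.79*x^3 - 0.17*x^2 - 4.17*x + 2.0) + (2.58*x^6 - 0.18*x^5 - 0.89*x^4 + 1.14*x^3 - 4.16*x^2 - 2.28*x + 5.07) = 6.35*x^6 - 2.73*x^5 + 3.17*x^4 + 1.93*x^3 - 4.33*x^2 - 6.45*x + 7.07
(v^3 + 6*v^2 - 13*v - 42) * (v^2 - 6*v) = v^5 - 49*v^3 + 36*v^2 + 252*v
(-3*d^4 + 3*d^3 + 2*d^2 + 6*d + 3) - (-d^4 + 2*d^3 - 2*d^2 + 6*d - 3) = -2*d^4 + d^3 + 4*d^2 + 6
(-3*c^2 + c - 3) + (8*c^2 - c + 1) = 5*c^2 - 2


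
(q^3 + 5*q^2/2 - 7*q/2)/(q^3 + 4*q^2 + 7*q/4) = 2*(q - 1)/(2*q + 1)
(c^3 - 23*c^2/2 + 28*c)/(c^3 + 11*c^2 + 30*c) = (c^2 - 23*c/2 + 28)/(c^2 + 11*c + 30)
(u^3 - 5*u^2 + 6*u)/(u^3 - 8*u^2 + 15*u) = (u - 2)/(u - 5)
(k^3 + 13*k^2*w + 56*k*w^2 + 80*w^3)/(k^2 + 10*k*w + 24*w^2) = (k^2 + 9*k*w + 20*w^2)/(k + 6*w)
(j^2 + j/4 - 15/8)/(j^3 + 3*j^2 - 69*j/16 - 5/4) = 2*(2*j + 3)/(4*j^2 + 17*j + 4)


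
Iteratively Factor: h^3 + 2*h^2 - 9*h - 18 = (h + 3)*(h^2 - h - 6) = (h - 3)*(h + 3)*(h + 2)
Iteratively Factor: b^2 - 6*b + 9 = (b - 3)*(b - 3)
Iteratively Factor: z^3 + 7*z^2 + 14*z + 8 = (z + 1)*(z^2 + 6*z + 8) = (z + 1)*(z + 4)*(z + 2)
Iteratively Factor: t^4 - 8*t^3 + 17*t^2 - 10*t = (t - 5)*(t^3 - 3*t^2 + 2*t) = t*(t - 5)*(t^2 - 3*t + 2) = t*(t - 5)*(t - 1)*(t - 2)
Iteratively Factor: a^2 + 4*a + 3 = (a + 1)*(a + 3)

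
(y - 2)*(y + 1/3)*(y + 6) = y^3 + 13*y^2/3 - 32*y/3 - 4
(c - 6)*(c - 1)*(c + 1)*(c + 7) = c^4 + c^3 - 43*c^2 - c + 42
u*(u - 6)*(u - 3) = u^3 - 9*u^2 + 18*u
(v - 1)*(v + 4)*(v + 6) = v^3 + 9*v^2 + 14*v - 24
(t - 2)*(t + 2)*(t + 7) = t^3 + 7*t^2 - 4*t - 28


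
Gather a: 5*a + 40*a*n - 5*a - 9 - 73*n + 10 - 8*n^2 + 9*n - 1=40*a*n - 8*n^2 - 64*n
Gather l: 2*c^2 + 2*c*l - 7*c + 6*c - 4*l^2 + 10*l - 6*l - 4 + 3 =2*c^2 - c - 4*l^2 + l*(2*c + 4) - 1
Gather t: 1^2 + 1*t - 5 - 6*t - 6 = -5*t - 10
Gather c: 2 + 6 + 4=12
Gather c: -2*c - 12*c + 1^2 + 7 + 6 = 14 - 14*c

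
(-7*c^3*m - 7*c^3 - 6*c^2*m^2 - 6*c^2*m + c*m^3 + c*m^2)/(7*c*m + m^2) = c*(-7*c^2*m - 7*c^2 - 6*c*m^2 - 6*c*m + m^3 + m^2)/(m*(7*c + m))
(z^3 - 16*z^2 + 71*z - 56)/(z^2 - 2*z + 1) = (z^2 - 15*z + 56)/(z - 1)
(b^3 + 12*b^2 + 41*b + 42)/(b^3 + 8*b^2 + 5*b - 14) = (b + 3)/(b - 1)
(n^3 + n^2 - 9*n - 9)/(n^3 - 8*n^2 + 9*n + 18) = (n + 3)/(n - 6)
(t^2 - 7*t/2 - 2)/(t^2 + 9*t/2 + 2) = (t - 4)/(t + 4)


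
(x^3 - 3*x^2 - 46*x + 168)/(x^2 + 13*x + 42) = (x^2 - 10*x + 24)/(x + 6)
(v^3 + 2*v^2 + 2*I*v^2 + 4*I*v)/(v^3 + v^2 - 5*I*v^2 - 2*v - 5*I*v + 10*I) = v*(v + 2*I)/(v^2 - v*(1 + 5*I) + 5*I)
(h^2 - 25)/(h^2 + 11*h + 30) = (h - 5)/(h + 6)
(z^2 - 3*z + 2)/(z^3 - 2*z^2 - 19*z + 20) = (z - 2)/(z^2 - z - 20)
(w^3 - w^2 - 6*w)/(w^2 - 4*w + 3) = w*(w + 2)/(w - 1)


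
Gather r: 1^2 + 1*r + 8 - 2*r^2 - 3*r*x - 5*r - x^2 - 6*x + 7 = -2*r^2 + r*(-3*x - 4) - x^2 - 6*x + 16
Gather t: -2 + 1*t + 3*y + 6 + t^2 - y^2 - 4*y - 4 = t^2 + t - y^2 - y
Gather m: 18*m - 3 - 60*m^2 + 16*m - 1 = -60*m^2 + 34*m - 4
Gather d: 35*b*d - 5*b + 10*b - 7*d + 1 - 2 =5*b + d*(35*b - 7) - 1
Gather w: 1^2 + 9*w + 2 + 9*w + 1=18*w + 4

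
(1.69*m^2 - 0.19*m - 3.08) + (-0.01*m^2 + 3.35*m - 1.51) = 1.68*m^2 + 3.16*m - 4.59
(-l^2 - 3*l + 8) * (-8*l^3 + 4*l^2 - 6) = 8*l^5 + 20*l^4 - 76*l^3 + 38*l^2 + 18*l - 48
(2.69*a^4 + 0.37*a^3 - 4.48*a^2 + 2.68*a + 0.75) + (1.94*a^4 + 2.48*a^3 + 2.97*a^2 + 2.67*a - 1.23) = 4.63*a^4 + 2.85*a^3 - 1.51*a^2 + 5.35*a - 0.48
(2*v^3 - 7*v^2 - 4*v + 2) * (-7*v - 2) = -14*v^4 + 45*v^3 + 42*v^2 - 6*v - 4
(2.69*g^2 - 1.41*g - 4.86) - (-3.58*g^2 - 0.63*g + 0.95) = 6.27*g^2 - 0.78*g - 5.81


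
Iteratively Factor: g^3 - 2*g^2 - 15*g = (g)*(g^2 - 2*g - 15) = g*(g + 3)*(g - 5)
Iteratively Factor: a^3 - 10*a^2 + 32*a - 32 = (a - 4)*(a^2 - 6*a + 8) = (a - 4)^2*(a - 2)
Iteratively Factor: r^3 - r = (r + 1)*(r^2 - r) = r*(r + 1)*(r - 1)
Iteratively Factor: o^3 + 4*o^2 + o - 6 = (o - 1)*(o^2 + 5*o + 6) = (o - 1)*(o + 2)*(o + 3)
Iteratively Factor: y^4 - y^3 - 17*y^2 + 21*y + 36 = (y - 3)*(y^3 + 2*y^2 - 11*y - 12) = (y - 3)^2*(y^2 + 5*y + 4) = (y - 3)^2*(y + 1)*(y + 4)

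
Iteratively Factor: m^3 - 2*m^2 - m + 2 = (m - 2)*(m^2 - 1) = (m - 2)*(m - 1)*(m + 1)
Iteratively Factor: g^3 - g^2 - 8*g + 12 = (g + 3)*(g^2 - 4*g + 4) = (g - 2)*(g + 3)*(g - 2)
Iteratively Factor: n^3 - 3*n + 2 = (n - 1)*(n^2 + n - 2) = (n - 1)*(n + 2)*(n - 1)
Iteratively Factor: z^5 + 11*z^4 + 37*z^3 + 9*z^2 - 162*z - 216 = (z + 3)*(z^4 + 8*z^3 + 13*z^2 - 30*z - 72) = (z + 3)^2*(z^3 + 5*z^2 - 2*z - 24) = (z + 3)^3*(z^2 + 2*z - 8) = (z - 2)*(z + 3)^3*(z + 4)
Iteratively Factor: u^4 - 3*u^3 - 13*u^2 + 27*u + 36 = (u + 1)*(u^3 - 4*u^2 - 9*u + 36) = (u - 3)*(u + 1)*(u^2 - u - 12) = (u - 3)*(u + 1)*(u + 3)*(u - 4)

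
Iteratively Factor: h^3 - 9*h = (h)*(h^2 - 9) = h*(h + 3)*(h - 3)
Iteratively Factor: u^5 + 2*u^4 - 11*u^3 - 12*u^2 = (u + 4)*(u^4 - 2*u^3 - 3*u^2) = u*(u + 4)*(u^3 - 2*u^2 - 3*u) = u*(u - 3)*(u + 4)*(u^2 + u) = u^2*(u - 3)*(u + 4)*(u + 1)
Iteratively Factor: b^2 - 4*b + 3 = (b - 3)*(b - 1)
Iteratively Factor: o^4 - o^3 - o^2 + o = (o)*(o^3 - o^2 - o + 1) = o*(o + 1)*(o^2 - 2*o + 1) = o*(o - 1)*(o + 1)*(o - 1)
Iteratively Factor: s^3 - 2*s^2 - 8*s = (s + 2)*(s^2 - 4*s) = (s - 4)*(s + 2)*(s)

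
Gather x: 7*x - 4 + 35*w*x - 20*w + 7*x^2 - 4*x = -20*w + 7*x^2 + x*(35*w + 3) - 4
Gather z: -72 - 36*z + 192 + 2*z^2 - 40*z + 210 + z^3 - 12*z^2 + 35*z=z^3 - 10*z^2 - 41*z + 330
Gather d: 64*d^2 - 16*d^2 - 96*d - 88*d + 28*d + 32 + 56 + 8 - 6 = 48*d^2 - 156*d + 90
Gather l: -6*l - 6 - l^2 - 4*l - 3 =-l^2 - 10*l - 9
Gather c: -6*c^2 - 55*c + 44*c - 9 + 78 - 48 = -6*c^2 - 11*c + 21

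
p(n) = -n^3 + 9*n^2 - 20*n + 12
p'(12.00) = -236.00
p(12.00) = -660.00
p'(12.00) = -236.00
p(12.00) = -660.00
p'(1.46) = -0.11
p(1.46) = -1.13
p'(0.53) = -11.30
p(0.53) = 3.78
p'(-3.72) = -128.48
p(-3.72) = 262.42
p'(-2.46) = -82.43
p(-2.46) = 130.55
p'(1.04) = -4.52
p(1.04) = -0.19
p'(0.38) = -13.59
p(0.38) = 5.64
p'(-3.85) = -133.77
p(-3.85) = 279.47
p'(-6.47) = -262.04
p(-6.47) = 788.99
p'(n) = -3*n^2 + 18*n - 20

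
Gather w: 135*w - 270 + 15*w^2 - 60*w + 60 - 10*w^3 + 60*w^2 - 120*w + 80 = -10*w^3 + 75*w^2 - 45*w - 130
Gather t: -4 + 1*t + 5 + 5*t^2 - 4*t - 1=5*t^2 - 3*t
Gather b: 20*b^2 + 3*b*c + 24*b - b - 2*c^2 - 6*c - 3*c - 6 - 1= 20*b^2 + b*(3*c + 23) - 2*c^2 - 9*c - 7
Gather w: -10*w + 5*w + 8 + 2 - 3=7 - 5*w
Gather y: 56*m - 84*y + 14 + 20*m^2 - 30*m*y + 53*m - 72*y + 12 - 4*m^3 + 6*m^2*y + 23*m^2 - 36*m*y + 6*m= -4*m^3 + 43*m^2 + 115*m + y*(6*m^2 - 66*m - 156) + 26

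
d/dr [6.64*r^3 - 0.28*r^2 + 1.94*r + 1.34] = 19.92*r^2 - 0.56*r + 1.94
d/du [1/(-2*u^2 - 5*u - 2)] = (4*u + 5)/(2*u^2 + 5*u + 2)^2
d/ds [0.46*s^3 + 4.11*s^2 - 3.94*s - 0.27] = 1.38*s^2 + 8.22*s - 3.94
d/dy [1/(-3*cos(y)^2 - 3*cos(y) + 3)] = -(2*cos(y) + 1)*sin(y)/(3*(sin(y)^2 - cos(y))^2)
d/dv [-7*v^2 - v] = -14*v - 1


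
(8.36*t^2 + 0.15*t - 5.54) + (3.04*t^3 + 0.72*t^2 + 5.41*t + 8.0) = 3.04*t^3 + 9.08*t^2 + 5.56*t + 2.46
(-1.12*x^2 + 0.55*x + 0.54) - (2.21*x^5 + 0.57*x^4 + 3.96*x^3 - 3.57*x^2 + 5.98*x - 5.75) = -2.21*x^5 - 0.57*x^4 - 3.96*x^3 + 2.45*x^2 - 5.43*x + 6.29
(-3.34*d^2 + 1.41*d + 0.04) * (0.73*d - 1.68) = -2.4382*d^3 + 6.6405*d^2 - 2.3396*d - 0.0672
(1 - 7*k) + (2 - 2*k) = 3 - 9*k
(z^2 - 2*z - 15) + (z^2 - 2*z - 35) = 2*z^2 - 4*z - 50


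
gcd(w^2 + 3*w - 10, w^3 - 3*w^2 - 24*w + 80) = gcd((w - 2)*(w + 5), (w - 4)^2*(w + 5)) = w + 5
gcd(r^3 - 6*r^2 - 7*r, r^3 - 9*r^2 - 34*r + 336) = r - 7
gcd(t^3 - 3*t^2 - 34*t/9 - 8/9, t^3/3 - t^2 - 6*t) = 1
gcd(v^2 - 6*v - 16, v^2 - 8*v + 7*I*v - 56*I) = v - 8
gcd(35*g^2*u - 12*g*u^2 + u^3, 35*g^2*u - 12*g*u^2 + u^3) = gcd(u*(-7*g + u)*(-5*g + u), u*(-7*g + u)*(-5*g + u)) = 35*g^2*u - 12*g*u^2 + u^3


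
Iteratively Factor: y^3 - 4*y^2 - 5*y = (y)*(y^2 - 4*y - 5) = y*(y + 1)*(y - 5)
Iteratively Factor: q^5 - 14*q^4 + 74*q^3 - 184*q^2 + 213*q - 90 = (q - 2)*(q^4 - 12*q^3 + 50*q^2 - 84*q + 45) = (q - 5)*(q - 2)*(q^3 - 7*q^2 + 15*q - 9) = (q - 5)*(q - 3)*(q - 2)*(q^2 - 4*q + 3) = (q - 5)*(q - 3)^2*(q - 2)*(q - 1)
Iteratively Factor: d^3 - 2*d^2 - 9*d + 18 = (d + 3)*(d^2 - 5*d + 6) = (d - 3)*(d + 3)*(d - 2)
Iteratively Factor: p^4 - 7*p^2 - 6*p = (p + 1)*(p^3 - p^2 - 6*p) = (p - 3)*(p + 1)*(p^2 + 2*p) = p*(p - 3)*(p + 1)*(p + 2)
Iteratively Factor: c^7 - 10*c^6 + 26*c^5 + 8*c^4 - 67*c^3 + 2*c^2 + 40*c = (c - 4)*(c^6 - 6*c^5 + 2*c^4 + 16*c^3 - 3*c^2 - 10*c) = (c - 4)*(c - 1)*(c^5 - 5*c^4 - 3*c^3 + 13*c^2 + 10*c) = (c - 4)*(c - 2)*(c - 1)*(c^4 - 3*c^3 - 9*c^2 - 5*c) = c*(c - 4)*(c - 2)*(c - 1)*(c^3 - 3*c^2 - 9*c - 5) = c*(c - 4)*(c - 2)*(c - 1)*(c + 1)*(c^2 - 4*c - 5) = c*(c - 5)*(c - 4)*(c - 2)*(c - 1)*(c + 1)*(c + 1)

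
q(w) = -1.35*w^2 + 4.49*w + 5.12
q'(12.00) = -27.91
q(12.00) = -135.40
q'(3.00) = -3.61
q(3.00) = 6.44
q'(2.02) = -0.96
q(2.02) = 8.68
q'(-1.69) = 9.05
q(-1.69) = -6.32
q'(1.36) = 0.82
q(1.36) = 8.73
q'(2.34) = -1.83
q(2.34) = 8.23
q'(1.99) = -0.88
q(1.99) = 8.71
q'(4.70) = -8.20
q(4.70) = -3.60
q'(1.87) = -0.56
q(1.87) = 8.80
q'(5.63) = -10.71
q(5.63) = -12.39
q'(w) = 4.49 - 2.7*w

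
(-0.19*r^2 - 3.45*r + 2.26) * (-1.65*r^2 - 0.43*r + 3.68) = 0.3135*r^4 + 5.7742*r^3 - 2.9447*r^2 - 13.6678*r + 8.3168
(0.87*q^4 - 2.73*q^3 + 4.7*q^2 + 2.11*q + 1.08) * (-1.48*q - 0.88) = -1.2876*q^5 + 3.2748*q^4 - 4.5536*q^3 - 7.2588*q^2 - 3.4552*q - 0.9504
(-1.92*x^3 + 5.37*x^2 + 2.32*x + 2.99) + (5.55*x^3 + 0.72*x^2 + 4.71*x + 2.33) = 3.63*x^3 + 6.09*x^2 + 7.03*x + 5.32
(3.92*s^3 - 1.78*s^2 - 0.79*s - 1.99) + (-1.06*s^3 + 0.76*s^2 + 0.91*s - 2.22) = 2.86*s^3 - 1.02*s^2 + 0.12*s - 4.21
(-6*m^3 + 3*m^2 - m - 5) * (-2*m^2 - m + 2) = 12*m^5 - 13*m^3 + 17*m^2 + 3*m - 10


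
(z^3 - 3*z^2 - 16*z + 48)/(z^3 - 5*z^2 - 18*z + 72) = (z - 4)/(z - 6)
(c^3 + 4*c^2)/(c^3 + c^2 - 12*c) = c/(c - 3)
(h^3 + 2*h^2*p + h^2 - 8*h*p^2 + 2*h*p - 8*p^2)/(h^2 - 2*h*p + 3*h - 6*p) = (h^2 + 4*h*p + h + 4*p)/(h + 3)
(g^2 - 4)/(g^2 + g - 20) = (g^2 - 4)/(g^2 + g - 20)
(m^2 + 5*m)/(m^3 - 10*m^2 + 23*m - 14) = m*(m + 5)/(m^3 - 10*m^2 + 23*m - 14)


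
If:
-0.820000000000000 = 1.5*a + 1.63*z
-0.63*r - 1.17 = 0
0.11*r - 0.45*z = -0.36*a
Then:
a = -0.03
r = -1.86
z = -0.48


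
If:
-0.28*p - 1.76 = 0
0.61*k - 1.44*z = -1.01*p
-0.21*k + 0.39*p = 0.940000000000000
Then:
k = -16.15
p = -6.29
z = -11.25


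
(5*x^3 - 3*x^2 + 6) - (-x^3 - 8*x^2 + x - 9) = 6*x^3 + 5*x^2 - x + 15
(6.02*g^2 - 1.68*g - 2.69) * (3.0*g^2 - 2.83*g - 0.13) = 18.06*g^4 - 22.0766*g^3 - 4.0982*g^2 + 7.8311*g + 0.3497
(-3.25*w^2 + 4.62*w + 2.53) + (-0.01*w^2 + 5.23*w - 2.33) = -3.26*w^2 + 9.85*w + 0.2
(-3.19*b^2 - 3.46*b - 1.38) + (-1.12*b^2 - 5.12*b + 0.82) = -4.31*b^2 - 8.58*b - 0.56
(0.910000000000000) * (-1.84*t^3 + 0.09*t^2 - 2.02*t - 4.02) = -1.6744*t^3 + 0.0819*t^2 - 1.8382*t - 3.6582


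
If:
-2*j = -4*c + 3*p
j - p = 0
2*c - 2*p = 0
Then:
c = 0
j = 0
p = 0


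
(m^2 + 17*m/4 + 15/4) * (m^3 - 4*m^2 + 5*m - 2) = m^5 + m^4/4 - 33*m^3/4 + 17*m^2/4 + 41*m/4 - 15/2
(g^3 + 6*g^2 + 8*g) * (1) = g^3 + 6*g^2 + 8*g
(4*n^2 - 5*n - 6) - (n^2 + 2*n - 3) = 3*n^2 - 7*n - 3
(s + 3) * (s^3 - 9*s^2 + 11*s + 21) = s^4 - 6*s^3 - 16*s^2 + 54*s + 63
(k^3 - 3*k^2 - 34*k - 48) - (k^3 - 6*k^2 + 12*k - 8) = 3*k^2 - 46*k - 40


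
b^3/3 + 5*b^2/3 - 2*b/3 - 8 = (b/3 + 1)*(b - 2)*(b + 4)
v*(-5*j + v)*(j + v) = -5*j^2*v - 4*j*v^2 + v^3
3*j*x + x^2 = x*(3*j + x)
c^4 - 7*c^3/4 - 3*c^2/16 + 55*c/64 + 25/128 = (c - 5/4)^2*(c + 1/4)*(c + 1/2)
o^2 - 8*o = o*(o - 8)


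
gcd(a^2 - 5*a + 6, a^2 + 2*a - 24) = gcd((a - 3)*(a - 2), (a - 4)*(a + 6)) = 1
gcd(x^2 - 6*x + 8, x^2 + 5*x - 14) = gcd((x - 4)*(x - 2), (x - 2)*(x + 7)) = x - 2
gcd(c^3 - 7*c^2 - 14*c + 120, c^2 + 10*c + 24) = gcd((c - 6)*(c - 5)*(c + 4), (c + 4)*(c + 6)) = c + 4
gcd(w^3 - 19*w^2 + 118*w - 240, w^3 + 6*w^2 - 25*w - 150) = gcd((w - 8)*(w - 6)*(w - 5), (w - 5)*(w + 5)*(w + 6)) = w - 5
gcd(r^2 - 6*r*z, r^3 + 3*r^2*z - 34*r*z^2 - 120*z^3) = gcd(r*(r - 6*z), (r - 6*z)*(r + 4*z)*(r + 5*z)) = -r + 6*z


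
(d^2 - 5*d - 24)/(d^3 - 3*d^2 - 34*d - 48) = 1/(d + 2)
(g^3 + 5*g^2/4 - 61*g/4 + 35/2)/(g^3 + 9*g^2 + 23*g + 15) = (4*g^2 - 15*g + 14)/(4*(g^2 + 4*g + 3))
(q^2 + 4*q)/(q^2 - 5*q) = (q + 4)/(q - 5)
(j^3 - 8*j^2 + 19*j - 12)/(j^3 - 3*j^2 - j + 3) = (j - 4)/(j + 1)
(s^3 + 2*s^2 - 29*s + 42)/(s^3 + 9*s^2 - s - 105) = (s - 2)/(s + 5)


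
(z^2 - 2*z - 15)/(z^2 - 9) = (z - 5)/(z - 3)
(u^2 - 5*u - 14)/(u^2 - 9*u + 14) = (u + 2)/(u - 2)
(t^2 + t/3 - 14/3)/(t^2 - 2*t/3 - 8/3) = (3*t + 7)/(3*t + 4)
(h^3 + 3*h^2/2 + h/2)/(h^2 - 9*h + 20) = h*(2*h^2 + 3*h + 1)/(2*(h^2 - 9*h + 20))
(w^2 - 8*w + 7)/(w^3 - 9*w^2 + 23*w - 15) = (w - 7)/(w^2 - 8*w + 15)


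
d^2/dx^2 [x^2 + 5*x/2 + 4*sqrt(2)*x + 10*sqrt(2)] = 2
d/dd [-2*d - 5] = -2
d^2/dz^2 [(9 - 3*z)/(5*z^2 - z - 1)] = 6*((z - 3)*(10*z - 1)^2 + (15*z - 16)*(-5*z^2 + z + 1))/(-5*z^2 + z + 1)^3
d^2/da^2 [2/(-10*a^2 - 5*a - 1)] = 20*(20*a^2 + 10*a - 5*(4*a + 1)^2 + 2)/(10*a^2 + 5*a + 1)^3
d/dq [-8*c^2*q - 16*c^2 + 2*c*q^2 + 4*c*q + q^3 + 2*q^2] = -8*c^2 + 4*c*q + 4*c + 3*q^2 + 4*q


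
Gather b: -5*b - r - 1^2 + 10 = -5*b - r + 9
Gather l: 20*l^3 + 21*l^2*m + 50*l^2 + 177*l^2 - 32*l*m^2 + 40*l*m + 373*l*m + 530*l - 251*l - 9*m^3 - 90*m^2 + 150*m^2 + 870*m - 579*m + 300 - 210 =20*l^3 + l^2*(21*m + 227) + l*(-32*m^2 + 413*m + 279) - 9*m^3 + 60*m^2 + 291*m + 90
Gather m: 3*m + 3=3*m + 3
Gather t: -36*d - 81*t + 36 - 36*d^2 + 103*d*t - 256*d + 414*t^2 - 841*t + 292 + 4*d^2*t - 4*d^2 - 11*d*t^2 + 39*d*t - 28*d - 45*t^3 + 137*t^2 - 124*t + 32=-40*d^2 - 320*d - 45*t^3 + t^2*(551 - 11*d) + t*(4*d^2 + 142*d - 1046) + 360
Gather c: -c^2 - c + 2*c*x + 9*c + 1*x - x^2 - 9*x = -c^2 + c*(2*x + 8) - x^2 - 8*x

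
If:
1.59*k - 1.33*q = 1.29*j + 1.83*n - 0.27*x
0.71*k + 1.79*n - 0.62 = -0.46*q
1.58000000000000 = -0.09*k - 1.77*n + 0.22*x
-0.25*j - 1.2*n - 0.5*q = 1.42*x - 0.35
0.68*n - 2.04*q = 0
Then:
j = 6.61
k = 3.81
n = -1.07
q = -0.36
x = 0.12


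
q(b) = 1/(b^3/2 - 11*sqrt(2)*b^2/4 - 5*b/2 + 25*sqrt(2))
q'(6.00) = -0.04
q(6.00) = -0.09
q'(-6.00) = 0.00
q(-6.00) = -0.00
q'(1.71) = 0.02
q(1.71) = 0.05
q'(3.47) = 20.69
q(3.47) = 1.35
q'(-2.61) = -0.66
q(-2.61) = 0.15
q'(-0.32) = 0.00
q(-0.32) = 0.03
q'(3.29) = 1.47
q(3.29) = 0.35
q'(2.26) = 0.05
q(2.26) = 0.06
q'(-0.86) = 0.00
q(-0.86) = 0.03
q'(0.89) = 0.01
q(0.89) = 0.03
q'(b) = (-3*b^2/2 + 11*sqrt(2)*b/2 + 5/2)/(b^3/2 - 11*sqrt(2)*b^2/4 - 5*b/2 + 25*sqrt(2))^2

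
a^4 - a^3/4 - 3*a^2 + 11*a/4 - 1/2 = (a - 1)^2*(a - 1/4)*(a + 2)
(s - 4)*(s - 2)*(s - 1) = s^3 - 7*s^2 + 14*s - 8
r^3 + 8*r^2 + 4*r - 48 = (r - 2)*(r + 4)*(r + 6)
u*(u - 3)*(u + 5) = u^3 + 2*u^2 - 15*u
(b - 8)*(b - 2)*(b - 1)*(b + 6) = b^4 - 5*b^3 - 40*b^2 + 140*b - 96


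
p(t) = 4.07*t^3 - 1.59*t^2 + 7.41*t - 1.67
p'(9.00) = 967.80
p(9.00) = 2903.26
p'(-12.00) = 1803.81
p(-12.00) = -7352.51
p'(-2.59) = 97.55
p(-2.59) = -102.24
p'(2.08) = 53.62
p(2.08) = 43.49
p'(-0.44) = 11.17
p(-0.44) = -5.58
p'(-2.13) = 69.58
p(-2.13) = -64.00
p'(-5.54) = 399.77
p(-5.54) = -783.55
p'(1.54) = 31.47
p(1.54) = 20.84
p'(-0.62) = 14.08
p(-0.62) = -7.85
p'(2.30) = 64.69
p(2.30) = 56.48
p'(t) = 12.21*t^2 - 3.18*t + 7.41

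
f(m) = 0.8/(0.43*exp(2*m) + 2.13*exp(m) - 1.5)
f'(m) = 0.8*(-0.86*exp(2*m) - 2.13*exp(m))/(0.43*exp(2*m) + 2.13*exp(m) - 1.5)^2 = (-0.688*exp(m) - 1.704)*exp(m)/(0.43*exp(2*m) + 2.13*exp(m) - 1.5)^2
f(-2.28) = -0.63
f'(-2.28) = -0.11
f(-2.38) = -0.62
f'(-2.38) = -0.10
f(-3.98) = -0.55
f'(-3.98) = -0.02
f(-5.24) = -0.54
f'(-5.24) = -0.00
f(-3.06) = -0.57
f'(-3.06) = -0.04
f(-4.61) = -0.54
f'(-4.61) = -0.01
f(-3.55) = -0.56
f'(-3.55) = -0.02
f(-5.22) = -0.54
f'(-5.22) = -0.00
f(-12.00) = -0.53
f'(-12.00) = 0.00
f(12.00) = 0.00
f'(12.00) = 0.00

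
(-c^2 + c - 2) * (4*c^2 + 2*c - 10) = -4*c^4 + 2*c^3 + 4*c^2 - 14*c + 20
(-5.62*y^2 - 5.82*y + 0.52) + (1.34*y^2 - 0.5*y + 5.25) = -4.28*y^2 - 6.32*y + 5.77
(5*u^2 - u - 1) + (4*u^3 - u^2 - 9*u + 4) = 4*u^3 + 4*u^2 - 10*u + 3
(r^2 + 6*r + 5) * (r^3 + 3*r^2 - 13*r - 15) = r^5 + 9*r^4 + 10*r^3 - 78*r^2 - 155*r - 75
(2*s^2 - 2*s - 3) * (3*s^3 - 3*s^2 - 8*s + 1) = 6*s^5 - 12*s^4 - 19*s^3 + 27*s^2 + 22*s - 3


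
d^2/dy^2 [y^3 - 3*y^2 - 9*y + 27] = 6*y - 6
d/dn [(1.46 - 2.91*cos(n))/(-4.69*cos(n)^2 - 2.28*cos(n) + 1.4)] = (13.6479*cos(n)^2 - 13.6948*cos(n) + 0.7452)*sin(n)/(21.9961*cos(n)^4 + 21.3864*cos(n)^3 - 7.9336*cos(n)^2 - 6.384*cos(n) + 1.96)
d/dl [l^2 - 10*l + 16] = 2*l - 10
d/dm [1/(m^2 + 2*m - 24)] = 2*(-m - 1)/(m^2 + 2*m - 24)^2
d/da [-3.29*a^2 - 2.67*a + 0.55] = -6.58*a - 2.67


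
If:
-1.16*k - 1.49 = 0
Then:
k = -1.28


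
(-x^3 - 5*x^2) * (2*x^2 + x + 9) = -2*x^5 - 11*x^4 - 14*x^3 - 45*x^2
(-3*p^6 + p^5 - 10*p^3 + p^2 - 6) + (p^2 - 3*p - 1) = -3*p^6 + p^5 - 10*p^3 + 2*p^2 - 3*p - 7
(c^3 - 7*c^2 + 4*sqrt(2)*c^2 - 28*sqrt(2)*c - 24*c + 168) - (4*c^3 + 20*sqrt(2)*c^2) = -3*c^3 - 16*sqrt(2)*c^2 - 7*c^2 - 28*sqrt(2)*c - 24*c + 168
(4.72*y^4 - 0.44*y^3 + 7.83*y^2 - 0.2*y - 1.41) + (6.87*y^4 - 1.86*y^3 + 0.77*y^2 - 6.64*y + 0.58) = 11.59*y^4 - 2.3*y^3 + 8.6*y^2 - 6.84*y - 0.83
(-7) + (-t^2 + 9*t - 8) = -t^2 + 9*t - 15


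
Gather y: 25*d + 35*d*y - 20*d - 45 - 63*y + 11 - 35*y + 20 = 5*d + y*(35*d - 98) - 14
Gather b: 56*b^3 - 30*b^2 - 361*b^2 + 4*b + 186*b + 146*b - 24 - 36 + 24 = 56*b^3 - 391*b^2 + 336*b - 36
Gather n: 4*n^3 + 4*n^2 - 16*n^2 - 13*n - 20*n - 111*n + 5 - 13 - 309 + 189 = 4*n^3 - 12*n^2 - 144*n - 128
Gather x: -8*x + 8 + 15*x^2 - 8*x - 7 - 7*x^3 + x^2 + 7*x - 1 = -7*x^3 + 16*x^2 - 9*x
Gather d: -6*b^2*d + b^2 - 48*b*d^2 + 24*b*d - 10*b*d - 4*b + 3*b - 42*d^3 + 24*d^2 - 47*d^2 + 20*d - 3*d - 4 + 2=b^2 - b - 42*d^3 + d^2*(-48*b - 23) + d*(-6*b^2 + 14*b + 17) - 2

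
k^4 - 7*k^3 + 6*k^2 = k^2*(k - 6)*(k - 1)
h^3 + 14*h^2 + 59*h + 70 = (h + 2)*(h + 5)*(h + 7)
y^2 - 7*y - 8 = (y - 8)*(y + 1)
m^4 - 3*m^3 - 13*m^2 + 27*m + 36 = (m - 4)*(m - 3)*(m + 1)*(m + 3)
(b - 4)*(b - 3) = b^2 - 7*b + 12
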